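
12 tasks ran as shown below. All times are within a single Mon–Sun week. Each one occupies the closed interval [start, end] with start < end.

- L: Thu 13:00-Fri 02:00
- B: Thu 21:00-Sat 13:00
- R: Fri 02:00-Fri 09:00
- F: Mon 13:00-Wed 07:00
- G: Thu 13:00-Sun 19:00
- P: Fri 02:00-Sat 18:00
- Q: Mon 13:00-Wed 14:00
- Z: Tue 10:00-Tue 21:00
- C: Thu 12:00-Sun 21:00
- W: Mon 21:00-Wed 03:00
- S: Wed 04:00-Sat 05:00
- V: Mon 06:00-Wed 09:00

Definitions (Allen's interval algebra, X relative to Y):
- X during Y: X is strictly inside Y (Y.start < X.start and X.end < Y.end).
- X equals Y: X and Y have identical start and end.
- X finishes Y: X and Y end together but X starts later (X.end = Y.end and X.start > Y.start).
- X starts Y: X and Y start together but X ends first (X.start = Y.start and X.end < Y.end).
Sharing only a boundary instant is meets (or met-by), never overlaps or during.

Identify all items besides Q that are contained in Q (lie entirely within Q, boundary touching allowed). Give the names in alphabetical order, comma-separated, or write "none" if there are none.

F, W, Z

Target Q = [Mon 13:00, Wed 14:00].
B [Thu 21:00, Sat 13:00] → after → no.
C [Thu 12:00, Sun 21:00] → after → no.
F [Mon 13:00, Wed 07:00] → starts → yes.
G [Thu 13:00, Sun 19:00] → after → no.
L [Thu 13:00, Fri 02:00] → after → no.
P [Fri 02:00, Sat 18:00] → after → no.
R [Fri 02:00, Fri 09:00] → after → no.
S [Wed 04:00, Sat 05:00] → overlapped-by → no.
V [Mon 06:00, Wed 09:00] → overlaps → no.
W [Mon 21:00, Wed 03:00] → during → yes.
Z [Tue 10:00, Tue 21:00] → during → yes.
Result: F, W, Z.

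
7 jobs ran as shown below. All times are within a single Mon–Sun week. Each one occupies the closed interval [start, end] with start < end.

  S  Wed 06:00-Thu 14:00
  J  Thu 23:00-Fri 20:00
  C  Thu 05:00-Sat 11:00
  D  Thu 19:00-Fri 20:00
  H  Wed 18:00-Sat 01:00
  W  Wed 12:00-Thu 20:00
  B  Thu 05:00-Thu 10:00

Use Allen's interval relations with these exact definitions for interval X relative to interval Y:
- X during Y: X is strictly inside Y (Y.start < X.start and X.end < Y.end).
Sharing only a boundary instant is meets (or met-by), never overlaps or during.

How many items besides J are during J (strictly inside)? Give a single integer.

0

Target J = [Thu 23:00, Fri 20:00].
B [Thu 05:00, Thu 10:00] → before → no.
C [Thu 05:00, Sat 11:00] → contains → no.
D [Thu 19:00, Fri 20:00] → finished-by → no.
H [Wed 18:00, Sat 01:00] → contains → no.
S [Wed 06:00, Thu 14:00] → before → no.
W [Wed 12:00, Thu 20:00] → before → no.
Total: 0.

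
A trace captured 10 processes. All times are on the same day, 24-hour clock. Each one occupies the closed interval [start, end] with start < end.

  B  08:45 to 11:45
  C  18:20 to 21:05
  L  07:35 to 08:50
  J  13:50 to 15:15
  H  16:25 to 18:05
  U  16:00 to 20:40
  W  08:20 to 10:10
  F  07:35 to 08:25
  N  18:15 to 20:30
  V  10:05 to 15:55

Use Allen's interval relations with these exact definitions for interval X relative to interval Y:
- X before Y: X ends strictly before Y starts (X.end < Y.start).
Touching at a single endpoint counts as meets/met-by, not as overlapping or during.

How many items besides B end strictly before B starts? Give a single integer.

1

Target B = [08:45, 11:45].
C [18:20, 21:05] → after → no.
F [07:35, 08:25] → before → counts.
H [16:25, 18:05] → after → no.
J [13:50, 15:15] → after → no.
L [07:35, 08:50] → overlaps → no.
N [18:15, 20:30] → after → no.
U [16:00, 20:40] → after → no.
V [10:05, 15:55] → overlapped-by → no.
W [08:20, 10:10] → overlaps → no.
Total: 1.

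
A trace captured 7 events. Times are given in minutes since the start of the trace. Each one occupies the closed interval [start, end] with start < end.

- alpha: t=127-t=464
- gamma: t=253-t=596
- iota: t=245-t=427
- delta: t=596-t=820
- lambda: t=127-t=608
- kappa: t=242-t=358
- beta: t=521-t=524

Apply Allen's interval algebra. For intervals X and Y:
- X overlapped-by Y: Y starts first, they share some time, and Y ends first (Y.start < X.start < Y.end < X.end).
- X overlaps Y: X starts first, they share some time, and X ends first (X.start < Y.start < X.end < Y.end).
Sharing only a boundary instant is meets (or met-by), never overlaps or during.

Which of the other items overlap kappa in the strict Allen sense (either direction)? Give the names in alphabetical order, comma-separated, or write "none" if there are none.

Target kappa = [t=242, t=358].
alpha [t=127, t=464] → contains → no.
beta [t=521, t=524] → after → no.
delta [t=596, t=820] → after → no.
gamma [t=253, t=596] → overlapped-by → yes.
iota [t=245, t=427] → overlapped-by → yes.
lambda [t=127, t=608] → contains → no.
Result: gamma, iota.

gamma, iota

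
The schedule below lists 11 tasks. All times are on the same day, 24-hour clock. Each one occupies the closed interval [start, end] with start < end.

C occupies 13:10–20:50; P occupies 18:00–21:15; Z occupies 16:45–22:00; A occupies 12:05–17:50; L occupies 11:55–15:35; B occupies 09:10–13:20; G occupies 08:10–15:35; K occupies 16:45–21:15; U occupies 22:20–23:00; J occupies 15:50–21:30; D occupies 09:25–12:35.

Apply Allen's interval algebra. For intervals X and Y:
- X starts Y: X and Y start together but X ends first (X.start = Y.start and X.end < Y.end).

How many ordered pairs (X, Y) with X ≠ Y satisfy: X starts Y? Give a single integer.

Checking all 110 ordered pairs for relation 'starts'; matching pairs in alphabetical order:
(K, Z): K starts Z ✓
Count: 1.

1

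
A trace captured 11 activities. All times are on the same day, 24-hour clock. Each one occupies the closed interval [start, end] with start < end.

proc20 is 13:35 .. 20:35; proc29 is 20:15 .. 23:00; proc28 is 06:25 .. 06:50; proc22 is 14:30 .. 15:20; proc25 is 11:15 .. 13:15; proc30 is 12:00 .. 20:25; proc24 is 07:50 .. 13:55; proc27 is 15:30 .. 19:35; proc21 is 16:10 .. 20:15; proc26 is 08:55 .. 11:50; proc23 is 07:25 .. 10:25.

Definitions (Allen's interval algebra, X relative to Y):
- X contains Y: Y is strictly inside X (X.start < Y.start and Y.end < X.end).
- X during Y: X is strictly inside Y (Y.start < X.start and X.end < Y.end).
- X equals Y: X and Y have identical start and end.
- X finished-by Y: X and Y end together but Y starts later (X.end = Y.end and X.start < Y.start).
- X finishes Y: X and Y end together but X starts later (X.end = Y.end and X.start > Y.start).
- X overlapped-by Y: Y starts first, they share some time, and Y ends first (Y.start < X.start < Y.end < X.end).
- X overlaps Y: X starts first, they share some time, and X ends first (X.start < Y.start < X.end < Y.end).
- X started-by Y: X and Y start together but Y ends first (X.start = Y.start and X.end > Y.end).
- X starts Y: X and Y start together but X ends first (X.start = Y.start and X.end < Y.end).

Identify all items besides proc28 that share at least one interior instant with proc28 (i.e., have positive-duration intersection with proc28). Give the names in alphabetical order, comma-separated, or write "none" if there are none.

none

Target proc28 = [06:25, 06:50].
proc20 [13:35, 20:35] → after → no.
proc21 [16:10, 20:15] → after → no.
proc22 [14:30, 15:20] → after → no.
proc23 [07:25, 10:25] → after → no.
proc24 [07:50, 13:55] → after → no.
proc25 [11:15, 13:15] → after → no.
proc26 [08:55, 11:50] → after → no.
proc27 [15:30, 19:35] → after → no.
proc29 [20:15, 23:00] → after → no.
proc30 [12:00, 20:25] → after → no.
Result: none.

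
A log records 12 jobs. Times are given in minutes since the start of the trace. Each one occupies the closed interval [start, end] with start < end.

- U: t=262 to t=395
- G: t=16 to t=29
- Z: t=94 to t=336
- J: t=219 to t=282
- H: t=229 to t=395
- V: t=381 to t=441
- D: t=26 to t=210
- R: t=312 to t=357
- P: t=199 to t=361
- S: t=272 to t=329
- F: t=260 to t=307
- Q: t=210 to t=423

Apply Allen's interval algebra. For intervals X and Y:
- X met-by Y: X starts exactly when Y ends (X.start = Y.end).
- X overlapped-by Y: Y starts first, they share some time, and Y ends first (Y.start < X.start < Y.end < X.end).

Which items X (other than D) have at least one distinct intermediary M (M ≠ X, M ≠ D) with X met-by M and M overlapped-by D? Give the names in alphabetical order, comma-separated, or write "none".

Target D = [t=26, t=210].
Intermediaries M with M overlapped-by D: P, Z.
Via P — items with X met-by P: none.
Via Z — items with X met-by Z: none.
Union: none.

none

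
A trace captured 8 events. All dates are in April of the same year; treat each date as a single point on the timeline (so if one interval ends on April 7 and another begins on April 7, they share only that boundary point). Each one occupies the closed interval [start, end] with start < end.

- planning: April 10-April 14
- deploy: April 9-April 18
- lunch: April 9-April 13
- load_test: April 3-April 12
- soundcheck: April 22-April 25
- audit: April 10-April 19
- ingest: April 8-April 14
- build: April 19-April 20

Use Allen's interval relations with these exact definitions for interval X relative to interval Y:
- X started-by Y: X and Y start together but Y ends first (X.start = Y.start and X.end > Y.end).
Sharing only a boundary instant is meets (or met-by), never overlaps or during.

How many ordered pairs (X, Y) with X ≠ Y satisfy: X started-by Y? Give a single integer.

Checking all 56 ordered pairs for relation 'started-by'; matching pairs in alphabetical order:
(audit, planning): audit started-by planning ✓
(deploy, lunch): deploy started-by lunch ✓
Count: 2.

2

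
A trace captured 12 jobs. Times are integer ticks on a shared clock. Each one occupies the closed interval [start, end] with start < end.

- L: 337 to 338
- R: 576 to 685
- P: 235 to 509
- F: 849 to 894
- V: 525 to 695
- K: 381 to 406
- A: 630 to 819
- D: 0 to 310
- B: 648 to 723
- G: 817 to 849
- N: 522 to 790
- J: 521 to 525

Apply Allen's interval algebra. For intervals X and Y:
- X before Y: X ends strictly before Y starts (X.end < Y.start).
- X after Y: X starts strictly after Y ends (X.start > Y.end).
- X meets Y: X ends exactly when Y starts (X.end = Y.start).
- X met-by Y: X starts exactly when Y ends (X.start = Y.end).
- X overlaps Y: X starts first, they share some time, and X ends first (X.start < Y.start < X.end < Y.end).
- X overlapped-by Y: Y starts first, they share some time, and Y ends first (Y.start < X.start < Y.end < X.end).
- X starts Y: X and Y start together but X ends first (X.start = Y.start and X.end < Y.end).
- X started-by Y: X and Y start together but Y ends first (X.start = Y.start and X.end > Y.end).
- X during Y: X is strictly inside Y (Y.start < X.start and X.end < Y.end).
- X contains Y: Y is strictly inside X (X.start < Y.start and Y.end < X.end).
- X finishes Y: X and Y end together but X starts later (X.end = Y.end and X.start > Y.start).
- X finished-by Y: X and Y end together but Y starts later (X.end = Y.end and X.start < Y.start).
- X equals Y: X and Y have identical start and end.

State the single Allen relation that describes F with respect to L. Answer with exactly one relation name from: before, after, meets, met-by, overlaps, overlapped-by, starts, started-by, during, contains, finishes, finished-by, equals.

F = [849, 894]; L = [337, 338].
Compare endpoints: F.start > L.start, F.start > L.end, F.end > L.start, F.end > L.end.
That pattern is 'after'.

after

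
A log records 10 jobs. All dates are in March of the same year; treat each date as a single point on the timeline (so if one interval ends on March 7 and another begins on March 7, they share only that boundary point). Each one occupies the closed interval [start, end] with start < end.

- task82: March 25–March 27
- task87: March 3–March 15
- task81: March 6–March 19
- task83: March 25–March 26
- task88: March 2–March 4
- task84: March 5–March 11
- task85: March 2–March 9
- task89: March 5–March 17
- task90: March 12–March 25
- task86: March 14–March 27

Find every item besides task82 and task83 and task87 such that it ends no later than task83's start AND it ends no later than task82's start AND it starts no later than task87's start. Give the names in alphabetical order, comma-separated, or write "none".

Conditions: its end is no later than task83's start (X.end <= March 25) AND its end is no later than task82's start (X.end <= March 25) AND its start is no later than task87's start (X.start <= March 3).
task81: end March 19 <= March 25? ✓; end March 19 <= March 25? ✓; start March 6 <= March 3? ✗ → no.
task84: end March 11 <= March 25? ✓; end March 11 <= March 25? ✓; start March 5 <= March 3? ✗ → no.
task85: end March 9 <= March 25? ✓; end March 9 <= March 25? ✓; start March 2 <= March 3? ✓ → yes.
task86: end March 27 <= March 25? ✗; end March 27 <= March 25? ✗; start March 14 <= March 3? ✗ → no.
task88: end March 4 <= March 25? ✓; end March 4 <= March 25? ✓; start March 2 <= March 3? ✓ → yes.
task89: end March 17 <= March 25? ✓; end March 17 <= March 25? ✓; start March 5 <= March 3? ✗ → no.
task90: end March 25 <= March 25? ✓; end March 25 <= March 25? ✓; start March 12 <= March 3? ✗ → no.
Result: task85, task88.

task85, task88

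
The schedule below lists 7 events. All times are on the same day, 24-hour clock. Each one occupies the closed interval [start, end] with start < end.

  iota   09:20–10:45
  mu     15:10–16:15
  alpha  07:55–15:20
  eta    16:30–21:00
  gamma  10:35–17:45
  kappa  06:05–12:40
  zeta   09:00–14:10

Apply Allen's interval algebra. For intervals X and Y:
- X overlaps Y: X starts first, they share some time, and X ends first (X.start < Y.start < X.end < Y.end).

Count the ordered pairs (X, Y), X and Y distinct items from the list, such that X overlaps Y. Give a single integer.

Checking all 42 ordered pairs for relation 'overlaps'; matching pairs in alphabetical order:
(alpha, gamma): alpha overlaps gamma ✓
(alpha, mu): alpha overlaps mu ✓
(gamma, eta): gamma overlaps eta ✓
(iota, gamma): iota overlaps gamma ✓
(kappa, alpha): kappa overlaps alpha ✓
(kappa, gamma): kappa overlaps gamma ✓
(kappa, zeta): kappa overlaps zeta ✓
(zeta, gamma): zeta overlaps gamma ✓
Count: 8.

8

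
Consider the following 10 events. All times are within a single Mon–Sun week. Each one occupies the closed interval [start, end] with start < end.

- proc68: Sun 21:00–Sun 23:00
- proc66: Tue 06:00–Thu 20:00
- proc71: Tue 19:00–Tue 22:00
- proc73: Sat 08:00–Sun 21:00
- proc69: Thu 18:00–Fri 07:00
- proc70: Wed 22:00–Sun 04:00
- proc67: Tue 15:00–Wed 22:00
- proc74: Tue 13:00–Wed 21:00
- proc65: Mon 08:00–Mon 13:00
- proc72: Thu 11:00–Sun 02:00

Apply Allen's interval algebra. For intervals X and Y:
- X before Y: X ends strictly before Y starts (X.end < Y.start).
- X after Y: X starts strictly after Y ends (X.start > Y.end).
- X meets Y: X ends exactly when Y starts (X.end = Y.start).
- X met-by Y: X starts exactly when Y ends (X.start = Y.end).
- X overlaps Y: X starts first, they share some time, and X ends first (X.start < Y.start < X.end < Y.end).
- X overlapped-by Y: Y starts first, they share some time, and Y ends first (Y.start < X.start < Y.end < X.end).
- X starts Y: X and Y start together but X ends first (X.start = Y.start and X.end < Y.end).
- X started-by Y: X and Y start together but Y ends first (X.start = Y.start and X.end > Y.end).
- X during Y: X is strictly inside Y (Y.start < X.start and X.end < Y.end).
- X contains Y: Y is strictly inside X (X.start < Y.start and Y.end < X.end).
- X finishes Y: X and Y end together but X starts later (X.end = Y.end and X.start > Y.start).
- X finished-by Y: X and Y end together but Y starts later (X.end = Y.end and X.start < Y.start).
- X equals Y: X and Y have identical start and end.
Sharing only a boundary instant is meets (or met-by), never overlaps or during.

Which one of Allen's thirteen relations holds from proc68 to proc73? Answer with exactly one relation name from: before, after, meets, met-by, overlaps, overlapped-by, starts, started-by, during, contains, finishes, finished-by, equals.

met-by

proc68 = [Sun 21:00, Sun 23:00]; proc73 = [Sat 08:00, Sun 21:00].
Compare endpoints: proc68.start > proc73.start, proc68.start = proc73.end, proc68.end > proc73.start, proc68.end > proc73.end.
That pattern is 'met-by'.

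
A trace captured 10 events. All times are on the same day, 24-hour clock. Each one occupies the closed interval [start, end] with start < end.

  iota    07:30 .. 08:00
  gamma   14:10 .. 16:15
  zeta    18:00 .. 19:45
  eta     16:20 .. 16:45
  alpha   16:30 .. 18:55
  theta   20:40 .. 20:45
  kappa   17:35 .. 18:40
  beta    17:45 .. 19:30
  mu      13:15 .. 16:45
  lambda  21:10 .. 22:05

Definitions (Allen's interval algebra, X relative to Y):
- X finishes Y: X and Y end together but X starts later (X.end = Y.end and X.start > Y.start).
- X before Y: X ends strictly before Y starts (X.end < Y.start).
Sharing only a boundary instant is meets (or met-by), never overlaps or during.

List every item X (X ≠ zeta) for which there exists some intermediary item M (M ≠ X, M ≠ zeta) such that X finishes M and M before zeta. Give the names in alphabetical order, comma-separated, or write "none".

eta

Target zeta = [18:00, 19:45].
Intermediaries M with M before zeta: eta, gamma, iota, mu.
Via eta — items with X finishes eta: none.
Via gamma — items with X finishes gamma: none.
Via iota — items with X finishes iota: none.
Via mu — items with X finishes mu: eta.
Union: eta.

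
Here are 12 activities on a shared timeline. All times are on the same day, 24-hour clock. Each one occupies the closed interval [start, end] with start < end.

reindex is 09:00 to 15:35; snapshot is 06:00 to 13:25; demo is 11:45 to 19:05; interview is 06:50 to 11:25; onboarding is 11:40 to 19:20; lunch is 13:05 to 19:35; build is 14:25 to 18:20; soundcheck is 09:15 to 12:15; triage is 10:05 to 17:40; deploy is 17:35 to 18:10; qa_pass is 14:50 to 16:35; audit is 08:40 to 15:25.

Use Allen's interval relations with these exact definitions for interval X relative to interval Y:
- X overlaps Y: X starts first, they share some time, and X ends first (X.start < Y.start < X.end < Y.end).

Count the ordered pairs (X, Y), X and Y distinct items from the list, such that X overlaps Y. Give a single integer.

33

Checking all 132 ordered pairs for relation 'overlaps'; matching pairs in alphabetical order:
(audit, build): audit overlaps build ✓
(audit, demo): audit overlaps demo ✓
(audit, lunch): audit overlaps lunch ✓
(audit, onboarding): audit overlaps onboarding ✓
(audit, qa_pass): audit overlaps qa_pass ✓
(audit, reindex): audit overlaps reindex ✓
(audit, triage): audit overlaps triage ✓
(demo, lunch): demo overlaps lunch ✓
(interview, audit): interview overlaps audit ✓
(interview, reindex): interview overlaps reindex ✓
(interview, soundcheck): interview overlaps soundcheck ✓
(interview, triage): interview overlaps triage ✓
(onboarding, lunch): onboarding overlaps lunch ✓
(reindex, build): reindex overlaps build ✓
(reindex, demo): reindex overlaps demo ✓
(reindex, lunch): reindex overlaps lunch ✓
(reindex, onboarding): reindex overlaps onboarding ✓
(reindex, qa_pass): reindex overlaps qa_pass ✓
(reindex, triage): reindex overlaps triage ✓
(snapshot, audit): snapshot overlaps audit ✓
(snapshot, demo): snapshot overlaps demo ✓
(snapshot, lunch): snapshot overlaps lunch ✓
(snapshot, onboarding): snapshot overlaps onboarding ✓
(snapshot, reindex): snapshot overlaps reindex ✓
... plus 9 further pairs not listed.
Count: 33.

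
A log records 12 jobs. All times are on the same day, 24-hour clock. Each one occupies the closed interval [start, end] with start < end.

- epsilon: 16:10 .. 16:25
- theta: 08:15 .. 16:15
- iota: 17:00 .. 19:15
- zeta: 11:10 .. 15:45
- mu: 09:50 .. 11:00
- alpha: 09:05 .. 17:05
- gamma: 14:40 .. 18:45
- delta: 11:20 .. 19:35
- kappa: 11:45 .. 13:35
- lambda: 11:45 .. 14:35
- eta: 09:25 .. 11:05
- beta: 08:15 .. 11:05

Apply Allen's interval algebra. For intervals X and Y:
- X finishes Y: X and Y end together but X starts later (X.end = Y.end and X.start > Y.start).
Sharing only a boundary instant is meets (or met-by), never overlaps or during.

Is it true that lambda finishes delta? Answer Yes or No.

lambda = [11:45, 14:35], delta = [11:20, 19:35].
Actual relation of lambda to delta: during.
Asked whether 'finishes' holds → No.

No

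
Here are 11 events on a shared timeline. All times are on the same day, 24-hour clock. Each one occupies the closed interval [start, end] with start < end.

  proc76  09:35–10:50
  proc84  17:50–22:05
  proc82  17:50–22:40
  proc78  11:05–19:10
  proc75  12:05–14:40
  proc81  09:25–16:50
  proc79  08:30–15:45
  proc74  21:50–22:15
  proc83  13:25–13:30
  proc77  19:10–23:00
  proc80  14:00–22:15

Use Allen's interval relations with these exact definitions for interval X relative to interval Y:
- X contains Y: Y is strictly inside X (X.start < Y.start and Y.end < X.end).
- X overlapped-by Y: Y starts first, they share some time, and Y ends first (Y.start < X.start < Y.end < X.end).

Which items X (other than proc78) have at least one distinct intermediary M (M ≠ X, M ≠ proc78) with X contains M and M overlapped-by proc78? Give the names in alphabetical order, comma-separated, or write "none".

Target proc78 = [11:05, 19:10].
Intermediaries M with M overlapped-by proc78: proc80, proc82, proc84.
Via proc80 — items with X contains proc80: none.
Via proc82 — items with X contains proc82: none.
Via proc84 — items with X contains proc84: proc80.
Union: proc80.

proc80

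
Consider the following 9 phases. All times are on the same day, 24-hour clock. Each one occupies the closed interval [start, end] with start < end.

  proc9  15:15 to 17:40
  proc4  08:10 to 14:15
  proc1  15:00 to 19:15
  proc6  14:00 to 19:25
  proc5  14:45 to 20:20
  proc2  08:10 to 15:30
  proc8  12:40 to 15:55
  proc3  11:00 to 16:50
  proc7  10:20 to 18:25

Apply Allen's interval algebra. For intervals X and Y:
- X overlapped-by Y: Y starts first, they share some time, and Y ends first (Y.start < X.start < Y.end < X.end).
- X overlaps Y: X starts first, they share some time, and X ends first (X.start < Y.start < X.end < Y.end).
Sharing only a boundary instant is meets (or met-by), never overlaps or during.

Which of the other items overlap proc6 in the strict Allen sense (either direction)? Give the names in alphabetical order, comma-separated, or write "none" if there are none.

proc2, proc3, proc4, proc5, proc7, proc8

Target proc6 = [14:00, 19:25].
proc1 [15:00, 19:15] → during → no.
proc2 [08:10, 15:30] → overlaps → yes.
proc3 [11:00, 16:50] → overlaps → yes.
proc4 [08:10, 14:15] → overlaps → yes.
proc5 [14:45, 20:20] → overlapped-by → yes.
proc7 [10:20, 18:25] → overlaps → yes.
proc8 [12:40, 15:55] → overlaps → yes.
proc9 [15:15, 17:40] → during → no.
Result: proc2, proc3, proc4, proc5, proc7, proc8.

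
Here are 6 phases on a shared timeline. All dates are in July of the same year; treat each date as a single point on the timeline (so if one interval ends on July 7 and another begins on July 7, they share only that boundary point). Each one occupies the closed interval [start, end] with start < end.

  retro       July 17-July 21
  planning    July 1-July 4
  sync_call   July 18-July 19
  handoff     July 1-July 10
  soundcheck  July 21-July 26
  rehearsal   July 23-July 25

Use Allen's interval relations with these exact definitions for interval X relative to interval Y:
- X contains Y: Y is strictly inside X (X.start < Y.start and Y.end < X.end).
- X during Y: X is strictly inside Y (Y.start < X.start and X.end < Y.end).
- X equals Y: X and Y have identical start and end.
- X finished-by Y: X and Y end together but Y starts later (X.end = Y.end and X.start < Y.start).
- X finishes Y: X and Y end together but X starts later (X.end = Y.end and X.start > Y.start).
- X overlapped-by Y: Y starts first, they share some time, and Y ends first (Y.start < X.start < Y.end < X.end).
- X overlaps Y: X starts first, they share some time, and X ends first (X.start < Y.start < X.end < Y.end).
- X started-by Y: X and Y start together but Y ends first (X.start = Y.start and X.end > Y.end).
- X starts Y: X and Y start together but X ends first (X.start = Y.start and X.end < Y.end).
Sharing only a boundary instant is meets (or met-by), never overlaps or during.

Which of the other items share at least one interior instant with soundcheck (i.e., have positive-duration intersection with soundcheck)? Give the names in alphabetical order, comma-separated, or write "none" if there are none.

Target soundcheck = [July 21, July 26].
handoff [July 1, July 10] → before → no.
planning [July 1, July 4] → before → no.
rehearsal [July 23, July 25] → during → yes.
retro [July 17, July 21] → meets → no.
sync_call [July 18, July 19] → before → no.
Result: rehearsal.

rehearsal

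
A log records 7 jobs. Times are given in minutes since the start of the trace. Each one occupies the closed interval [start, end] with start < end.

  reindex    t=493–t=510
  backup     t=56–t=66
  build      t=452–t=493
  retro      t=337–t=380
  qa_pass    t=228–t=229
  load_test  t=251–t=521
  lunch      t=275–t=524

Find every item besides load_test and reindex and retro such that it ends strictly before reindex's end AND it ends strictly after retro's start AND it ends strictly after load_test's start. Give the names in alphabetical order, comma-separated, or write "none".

Conditions: its end is strictly before reindex's end (X.end < t=510) AND its end is strictly after retro's start (X.end > t=337) AND its end is strictly after load_test's start (X.end > t=251).
backup: end t=66 < t=510? ✓; end t=66 > t=337? ✗; end t=66 > t=251? ✗ → no.
build: end t=493 < t=510? ✓; end t=493 > t=337? ✓; end t=493 > t=251? ✓ → yes.
lunch: end t=524 < t=510? ✗; end t=524 > t=337? ✓; end t=524 > t=251? ✓ → no.
qa_pass: end t=229 < t=510? ✓; end t=229 > t=337? ✗; end t=229 > t=251? ✗ → no.
Result: build.

build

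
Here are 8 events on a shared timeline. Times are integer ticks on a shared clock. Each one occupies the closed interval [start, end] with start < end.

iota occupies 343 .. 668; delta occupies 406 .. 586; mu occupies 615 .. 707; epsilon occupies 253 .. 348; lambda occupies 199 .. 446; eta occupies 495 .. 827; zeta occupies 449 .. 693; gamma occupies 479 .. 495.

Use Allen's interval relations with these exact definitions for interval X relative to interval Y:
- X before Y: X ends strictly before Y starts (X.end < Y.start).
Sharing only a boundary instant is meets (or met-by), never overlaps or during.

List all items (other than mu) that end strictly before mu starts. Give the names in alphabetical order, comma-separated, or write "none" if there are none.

Target mu = [615, 707].
delta [406, 586] → before → yes.
epsilon [253, 348] → before → yes.
eta [495, 827] → contains → no.
gamma [479, 495] → before → yes.
iota [343, 668] → overlaps → no.
lambda [199, 446] → before → yes.
zeta [449, 693] → overlaps → no.
Result: delta, epsilon, gamma, lambda.

delta, epsilon, gamma, lambda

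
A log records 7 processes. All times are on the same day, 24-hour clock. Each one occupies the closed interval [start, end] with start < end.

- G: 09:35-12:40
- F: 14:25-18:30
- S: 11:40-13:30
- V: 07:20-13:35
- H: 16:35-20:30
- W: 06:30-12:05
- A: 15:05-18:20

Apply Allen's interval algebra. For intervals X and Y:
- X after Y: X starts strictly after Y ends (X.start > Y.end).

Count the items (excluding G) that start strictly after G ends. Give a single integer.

Target G = [09:35, 12:40].
A [15:05, 18:20] → after → counts.
F [14:25, 18:30] → after → counts.
H [16:35, 20:30] → after → counts.
S [11:40, 13:30] → overlapped-by → no.
V [07:20, 13:35] → contains → no.
W [06:30, 12:05] → overlaps → no.
Total: 3.

3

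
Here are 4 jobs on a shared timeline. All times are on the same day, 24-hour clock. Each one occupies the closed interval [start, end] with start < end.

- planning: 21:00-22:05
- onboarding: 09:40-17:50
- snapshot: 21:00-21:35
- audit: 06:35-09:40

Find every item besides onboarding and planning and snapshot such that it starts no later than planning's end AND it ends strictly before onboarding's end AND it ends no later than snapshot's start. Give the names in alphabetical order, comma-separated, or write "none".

audit

Conditions: its start is no later than planning's end (X.start <= 22:05) AND its end is strictly before onboarding's end (X.end < 17:50) AND its end is no later than snapshot's start (X.end <= 21:00).
audit: start 06:35 <= 22:05? ✓; end 09:40 < 17:50? ✓; end 09:40 <= 21:00? ✓ → yes.
Result: audit.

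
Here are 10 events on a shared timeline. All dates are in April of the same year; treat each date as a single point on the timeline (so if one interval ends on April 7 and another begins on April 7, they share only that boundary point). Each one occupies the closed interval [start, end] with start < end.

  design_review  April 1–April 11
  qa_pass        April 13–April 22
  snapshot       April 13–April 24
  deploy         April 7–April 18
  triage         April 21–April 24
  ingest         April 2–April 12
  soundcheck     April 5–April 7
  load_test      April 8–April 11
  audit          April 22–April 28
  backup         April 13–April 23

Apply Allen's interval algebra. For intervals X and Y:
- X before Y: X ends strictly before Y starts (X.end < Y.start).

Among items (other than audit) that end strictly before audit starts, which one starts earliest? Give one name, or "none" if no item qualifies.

design_review

Target audit = [April 22, April 28].
backup [April 13, April 23] → overlaps → excluded.
deploy [April 7, April 18] → before → candidate.
design_review [April 1, April 11] → before → candidate.
ingest [April 2, April 12] → before → candidate.
load_test [April 8, April 11] → before → candidate.
qa_pass [April 13, April 22] → meets → excluded.
snapshot [April 13, April 24] → overlaps → excluded.
soundcheck [April 5, April 7] → before → candidate.
triage [April 21, April 24] → overlaps → excluded.
Among candidates, earliest start is April 1 → design_review.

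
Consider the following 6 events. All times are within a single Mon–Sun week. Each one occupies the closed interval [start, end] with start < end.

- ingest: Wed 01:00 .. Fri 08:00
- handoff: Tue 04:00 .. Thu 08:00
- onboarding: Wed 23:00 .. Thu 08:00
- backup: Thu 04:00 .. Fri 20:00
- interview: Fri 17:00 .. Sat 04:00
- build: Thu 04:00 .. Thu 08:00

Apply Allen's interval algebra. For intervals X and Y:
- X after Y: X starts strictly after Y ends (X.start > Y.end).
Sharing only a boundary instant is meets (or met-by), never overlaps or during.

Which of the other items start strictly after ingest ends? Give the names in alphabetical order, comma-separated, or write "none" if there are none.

Target ingest = [Wed 01:00, Fri 08:00].
backup [Thu 04:00, Fri 20:00] → overlapped-by → no.
build [Thu 04:00, Thu 08:00] → during → no.
handoff [Tue 04:00, Thu 08:00] → overlaps → no.
interview [Fri 17:00, Sat 04:00] → after → yes.
onboarding [Wed 23:00, Thu 08:00] → during → no.
Result: interview.

interview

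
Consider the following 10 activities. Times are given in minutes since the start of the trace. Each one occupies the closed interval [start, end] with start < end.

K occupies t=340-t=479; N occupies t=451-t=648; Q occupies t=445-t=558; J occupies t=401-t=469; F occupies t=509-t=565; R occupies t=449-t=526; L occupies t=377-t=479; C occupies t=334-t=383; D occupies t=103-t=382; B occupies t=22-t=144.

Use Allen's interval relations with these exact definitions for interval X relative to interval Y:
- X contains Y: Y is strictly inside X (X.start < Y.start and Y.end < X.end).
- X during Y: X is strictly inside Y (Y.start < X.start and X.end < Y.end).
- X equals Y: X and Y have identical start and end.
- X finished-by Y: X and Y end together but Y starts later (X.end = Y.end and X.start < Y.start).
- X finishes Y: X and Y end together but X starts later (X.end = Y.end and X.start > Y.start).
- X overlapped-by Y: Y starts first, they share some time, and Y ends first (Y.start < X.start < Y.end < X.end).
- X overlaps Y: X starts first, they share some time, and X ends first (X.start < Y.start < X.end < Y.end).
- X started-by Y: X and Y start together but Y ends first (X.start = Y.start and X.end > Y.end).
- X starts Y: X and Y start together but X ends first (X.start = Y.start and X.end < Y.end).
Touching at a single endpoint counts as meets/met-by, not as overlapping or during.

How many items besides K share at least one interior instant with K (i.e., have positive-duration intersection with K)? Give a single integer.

7

Target K = [t=340, t=479].
B [t=22, t=144] → before → no.
C [t=334, t=383] → overlaps → counts.
D [t=103, t=382] → overlaps → counts.
F [t=509, t=565] → after → no.
J [t=401, t=469] → during → counts.
L [t=377, t=479] → finishes → counts.
N [t=451, t=648] → overlapped-by → counts.
Q [t=445, t=558] → overlapped-by → counts.
R [t=449, t=526] → overlapped-by → counts.
Total: 7.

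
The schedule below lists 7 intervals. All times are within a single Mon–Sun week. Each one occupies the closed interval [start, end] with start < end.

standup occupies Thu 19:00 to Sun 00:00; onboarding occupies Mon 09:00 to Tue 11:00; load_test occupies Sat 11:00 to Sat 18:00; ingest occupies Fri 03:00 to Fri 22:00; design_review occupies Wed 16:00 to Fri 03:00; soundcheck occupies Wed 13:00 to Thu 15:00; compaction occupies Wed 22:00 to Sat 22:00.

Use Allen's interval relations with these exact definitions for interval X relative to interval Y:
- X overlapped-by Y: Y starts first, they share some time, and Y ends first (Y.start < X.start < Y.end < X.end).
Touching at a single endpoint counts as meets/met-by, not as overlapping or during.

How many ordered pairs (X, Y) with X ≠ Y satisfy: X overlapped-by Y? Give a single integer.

Checking all 42 ordered pairs for relation 'overlapped-by'; matching pairs in alphabetical order:
(compaction, design_review): compaction overlapped-by design_review ✓
(compaction, soundcheck): compaction overlapped-by soundcheck ✓
(design_review, soundcheck): design_review overlapped-by soundcheck ✓
(standup, compaction): standup overlapped-by compaction ✓
(standup, design_review): standup overlapped-by design_review ✓
Count: 5.

5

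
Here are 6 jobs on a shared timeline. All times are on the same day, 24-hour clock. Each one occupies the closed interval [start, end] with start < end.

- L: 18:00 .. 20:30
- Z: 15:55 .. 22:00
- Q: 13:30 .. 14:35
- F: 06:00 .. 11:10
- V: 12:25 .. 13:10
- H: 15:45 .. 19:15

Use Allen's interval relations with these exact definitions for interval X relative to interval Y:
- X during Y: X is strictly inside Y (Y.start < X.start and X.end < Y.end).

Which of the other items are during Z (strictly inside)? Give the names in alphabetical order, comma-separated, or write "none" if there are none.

L

Target Z = [15:55, 22:00].
F [06:00, 11:10] → before → no.
H [15:45, 19:15] → overlaps → no.
L [18:00, 20:30] → during → yes.
Q [13:30, 14:35] → before → no.
V [12:25, 13:10] → before → no.
Result: L.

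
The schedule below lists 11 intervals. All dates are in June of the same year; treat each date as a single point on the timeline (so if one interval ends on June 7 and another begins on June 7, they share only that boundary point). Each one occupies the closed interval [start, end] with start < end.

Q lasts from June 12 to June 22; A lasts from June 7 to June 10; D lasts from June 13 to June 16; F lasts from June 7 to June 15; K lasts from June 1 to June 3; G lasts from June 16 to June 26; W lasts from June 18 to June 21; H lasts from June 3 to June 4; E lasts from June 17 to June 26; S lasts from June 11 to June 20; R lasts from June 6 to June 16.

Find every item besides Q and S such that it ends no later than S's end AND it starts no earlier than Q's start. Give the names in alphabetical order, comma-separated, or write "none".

Conditions: its end is no later than S's end (X.end <= June 20) AND its start is no earlier than Q's start (X.start >= June 12).
A: end June 10 <= June 20? ✓; start June 7 >= June 12? ✗ → no.
D: end June 16 <= June 20? ✓; start June 13 >= June 12? ✓ → yes.
E: end June 26 <= June 20? ✗; start June 17 >= June 12? ✓ → no.
F: end June 15 <= June 20? ✓; start June 7 >= June 12? ✗ → no.
G: end June 26 <= June 20? ✗; start June 16 >= June 12? ✓ → no.
H: end June 4 <= June 20? ✓; start June 3 >= June 12? ✗ → no.
K: end June 3 <= June 20? ✓; start June 1 >= June 12? ✗ → no.
R: end June 16 <= June 20? ✓; start June 6 >= June 12? ✗ → no.
W: end June 21 <= June 20? ✗; start June 18 >= June 12? ✓ → no.
Result: D.

D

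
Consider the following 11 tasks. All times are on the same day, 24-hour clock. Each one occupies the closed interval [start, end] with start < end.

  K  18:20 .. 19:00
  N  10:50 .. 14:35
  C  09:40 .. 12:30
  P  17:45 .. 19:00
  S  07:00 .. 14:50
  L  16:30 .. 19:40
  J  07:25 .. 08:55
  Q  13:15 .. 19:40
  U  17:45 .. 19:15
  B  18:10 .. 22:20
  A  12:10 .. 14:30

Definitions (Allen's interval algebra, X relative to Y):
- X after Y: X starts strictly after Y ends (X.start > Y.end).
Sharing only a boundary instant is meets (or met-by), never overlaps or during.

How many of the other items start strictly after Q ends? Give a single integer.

0

Target Q = [13:15, 19:40].
A [12:10, 14:30] → overlaps → no.
B [18:10, 22:20] → overlapped-by → no.
C [09:40, 12:30] → before → no.
J [07:25, 08:55] → before → no.
K [18:20, 19:00] → during → no.
L [16:30, 19:40] → finishes → no.
N [10:50, 14:35] → overlaps → no.
P [17:45, 19:00] → during → no.
S [07:00, 14:50] → overlaps → no.
U [17:45, 19:15] → during → no.
Total: 0.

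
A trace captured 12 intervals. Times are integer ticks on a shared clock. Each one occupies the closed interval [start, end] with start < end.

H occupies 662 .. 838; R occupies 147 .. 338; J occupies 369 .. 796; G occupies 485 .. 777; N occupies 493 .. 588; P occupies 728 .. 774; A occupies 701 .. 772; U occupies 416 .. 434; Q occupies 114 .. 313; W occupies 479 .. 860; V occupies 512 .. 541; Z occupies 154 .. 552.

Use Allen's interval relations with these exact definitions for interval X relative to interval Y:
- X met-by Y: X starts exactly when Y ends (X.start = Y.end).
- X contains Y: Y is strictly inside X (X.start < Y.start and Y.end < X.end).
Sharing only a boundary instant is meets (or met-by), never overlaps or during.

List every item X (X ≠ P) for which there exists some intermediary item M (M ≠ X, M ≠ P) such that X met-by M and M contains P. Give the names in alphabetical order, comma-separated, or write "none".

none

Target P = [728, 774].
Intermediaries M with M contains P: G, H, J, W.
Via G — items with X met-by G: none.
Via H — items with X met-by H: none.
Via J — items with X met-by J: none.
Via W — items with X met-by W: none.
Union: none.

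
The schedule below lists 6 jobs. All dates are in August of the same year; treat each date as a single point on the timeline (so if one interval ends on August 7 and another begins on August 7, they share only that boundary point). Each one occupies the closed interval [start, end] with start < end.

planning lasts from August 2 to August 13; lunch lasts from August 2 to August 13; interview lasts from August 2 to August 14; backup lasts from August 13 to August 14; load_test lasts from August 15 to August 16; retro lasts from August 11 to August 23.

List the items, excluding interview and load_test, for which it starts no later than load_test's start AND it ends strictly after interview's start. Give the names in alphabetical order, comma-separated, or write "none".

Conditions: its start is no later than load_test's start (X.start <= August 15) AND its end is strictly after interview's start (X.end > August 2).
backup: start August 13 <= August 15? ✓; end August 14 > August 2? ✓ → yes.
lunch: start August 2 <= August 15? ✓; end August 13 > August 2? ✓ → yes.
planning: start August 2 <= August 15? ✓; end August 13 > August 2? ✓ → yes.
retro: start August 11 <= August 15? ✓; end August 23 > August 2? ✓ → yes.
Result: backup, lunch, planning, retro.

backup, lunch, planning, retro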